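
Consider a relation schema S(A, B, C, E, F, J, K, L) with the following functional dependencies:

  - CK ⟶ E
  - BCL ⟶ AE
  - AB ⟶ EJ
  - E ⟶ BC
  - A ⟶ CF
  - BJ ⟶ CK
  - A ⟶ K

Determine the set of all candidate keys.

AL, EL, BCL, BJL, CKL

Attribute L never appears on the right-hand side of any dependency, so L must belong to every candidate key.
{L}⁺ = {L}, which is not all of the schema, so we must add further attributes.
{A, L}⁺: A→CF adds C, F; A→K adds K; CK→E adds E; E→BC adds B; AB→EJ adds J → {A, B, C, E, F, J, K, L}. Minimal: {L}⁺ = {L}; {A}⁺ = {A, B, C, E, F, J, K} — none reach the full schema.
{E, L}⁺: E→BC adds B, C; BCL→AE adds A; AB→EJ adds J; A→CF adds F; BJ→CK adds K → {A, B, C, E, F, J, K, L}. Minimal: {L}⁺ = {L}; {E}⁺ = {B, C, E} — none reach the full schema.
{B, C, L}⁺: BCL→AE adds A, E; AB→EJ adds J; A→CF adds F; BJ→CK adds K → {A, B, C, E, F, J, K, L}. Minimal: {C, L}⁺ = {C, L}; {B, L}⁺ = {B, L}; {B, C}⁺ = {B, C} — none reach the full schema.
{B, J, L}⁺: BJ→CK adds C, K; CK→E adds E; BCL→AE adds A; A→CF adds F → {A, B, C, E, F, J, K, L}. Minimal: {J, L}⁺ = {J, L}; {B, L}⁺ = {B, L}; {B, J}⁺ = {B, C, E, J, K} — none reach the full schema.
{C, K, L}⁺: CK→E adds E; E→BC adds B; BCL→AE adds A; AB→EJ adds J; A→CF adds F → {A, B, C, E, F, J, K, L}. Minimal: {K, L}⁺ = {K, L}; {C, L}⁺ = {C, L}; {C, K}⁺ = {B, C, E, K} — none reach the full schema.
Any other superkey contains one of these as a subset, so there are no further candidate keys.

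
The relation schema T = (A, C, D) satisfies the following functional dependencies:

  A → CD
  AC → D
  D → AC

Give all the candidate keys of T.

{A}⁺: A→CD adds C, D → {A, C, D}.
{D}⁺: D→AC adds A, C → {A, C, D}.

A, D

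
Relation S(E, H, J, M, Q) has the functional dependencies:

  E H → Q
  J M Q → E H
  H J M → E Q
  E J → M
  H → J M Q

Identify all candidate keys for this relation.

{H}, {E, J, Q}, {J, M, Q}

{H}⁺: H→JMQ adds J, M, Q; JMQ→EH adds E → {E, H, J, M, Q}.
{E, J, Q}⁺: EJ→M adds M; JMQ→EH adds H → {E, H, J, M, Q}.
{J, M, Q}⁺: JMQ→EH adds E, H → {E, H, J, M, Q}.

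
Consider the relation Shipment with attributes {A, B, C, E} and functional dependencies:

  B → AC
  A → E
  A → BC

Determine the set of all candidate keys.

{A}, {B}

{A}⁺: A→E adds E; A→BC adds B, C → {A, B, C, E}.
{B}⁺: B→AC adds A, C; A→E adds E → {A, B, C, E}.
Any other superkey contains one of these as a subset, so there are no further candidate keys.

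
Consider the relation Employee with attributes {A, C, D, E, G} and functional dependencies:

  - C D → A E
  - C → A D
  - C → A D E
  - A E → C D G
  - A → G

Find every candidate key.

{C}⁺: C→AD adds A, D; C→ADE adds E; AE→CDG adds G → {A, C, D, E, G}.
{A, E}⁺: AE→CDG adds C, D, G → {A, C, D, E, G}. Minimal: {E}⁺ = {E}; {A}⁺ = {A, G} — none reach the full schema.

(C), (A, E)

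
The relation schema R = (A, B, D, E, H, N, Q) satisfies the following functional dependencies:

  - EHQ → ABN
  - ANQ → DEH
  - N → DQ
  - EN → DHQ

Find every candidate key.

(A, N), (E, N), (E, H, Q)

{A, N}⁺: N→DQ adds D, Q; ANQ→DEH adds E, H; EHQ→ABN adds B → {A, B, D, E, H, N, Q}. Minimal: {N}⁺ = {D, N, Q}; {A}⁺ = {A} — none reach the full schema.
{E, N}⁺: N→DQ adds D, Q; EN→DHQ adds H; EHQ→ABN adds A, B → {A, B, D, E, H, N, Q}. Minimal: {N}⁺ = {D, N, Q}; {E}⁺ = {E} — none reach the full schema.
{E, H, Q}⁺: EHQ→ABN adds A, B, N; ANQ→DEH adds D → {A, B, D, E, H, N, Q}. Minimal: {H, Q}⁺ = {H, Q}; {E, Q}⁺ = {E, Q}; {E, H}⁺ = {E, H} — none reach the full schema.
Any other superkey contains one of these as a subset, so there are no further candidate keys.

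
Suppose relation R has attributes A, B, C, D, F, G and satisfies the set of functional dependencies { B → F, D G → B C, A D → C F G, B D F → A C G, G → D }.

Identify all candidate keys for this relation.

{G}⁺: G→D adds D; DG→BC adds B, C; B→F adds F; BDF→ACG adds A → {A, B, C, D, F, G}.
{A, D}⁺: AD→CFG adds C, F, G; DG→BC adds B → {A, B, C, D, F, G}. Minimal: {D}⁺ = {D}; {A}⁺ = {A} — none reach the full schema.
{B, D}⁺: B→F adds F; BDF→ACG adds A, C, G → {A, B, C, D, F, G}. Minimal: {D}⁺ = {D}; {B}⁺ = {B, F} — none reach the full schema.

G, AD, BD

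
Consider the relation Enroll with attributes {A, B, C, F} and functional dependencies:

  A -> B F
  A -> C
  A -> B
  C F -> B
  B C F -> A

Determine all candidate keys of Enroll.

A, CF

{A}⁺: A→BF adds B, F; A→C adds C → {A, B, C, F}.
{C, F}⁺: CF→B adds B; BCF→A adds A → {A, B, C, F}. Minimal: {F}⁺ = {F}; {C}⁺ = {C} — none reach the full schema.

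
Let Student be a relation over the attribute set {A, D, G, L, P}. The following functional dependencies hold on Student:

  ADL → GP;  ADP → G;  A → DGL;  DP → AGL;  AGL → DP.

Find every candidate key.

{A}⁺: A→DGL adds D, G, L; AGL→DP adds P → {A, D, G, L, P}.
{D, P}⁺: DP→AGL adds A, G, L → {A, D, G, L, P}.
Any other superkey contains one of these as a subset, so there are no further candidate keys.

A, DP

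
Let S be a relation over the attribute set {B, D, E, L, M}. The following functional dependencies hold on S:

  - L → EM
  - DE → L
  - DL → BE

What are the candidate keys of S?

DE; DL

Attribute D never appears on the right-hand side of any dependency, so D must belong to every candidate key.
{D}⁺ = {D}, which is not all of the schema, so we must add further attributes.
{D, E}⁺: DE→L adds L; DL→BE adds B; L→EM adds M → {B, D, E, L, M}. Minimal: {E}⁺ = {E}; {D}⁺ = {D} — none reach the full schema.
{D, L}⁺: L→EM adds E, M; DL→BE adds B → {B, D, E, L, M}. Minimal: {L}⁺ = {E, L, M}; {D}⁺ = {D} — none reach the full schema.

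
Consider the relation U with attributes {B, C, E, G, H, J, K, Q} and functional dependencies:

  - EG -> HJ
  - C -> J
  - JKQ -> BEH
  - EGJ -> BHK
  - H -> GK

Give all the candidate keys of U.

Attributes C, Q never appear on any right-hand side, so every candidate key must contain {C, Q}.
{C, Q}⁺ = {C, J, Q}, which is not all of the schema, so we must add further attributes.
{C, H, Q}⁺: C→J adds J; H→GK adds G, K; JKQ→BEH adds B, E → {B, C, E, G, H, J, K, Q}.
{C, K, Q}⁺: C→J adds J; JKQ→BEH adds B, E, H; H→GK adds G → {B, C, E, G, H, J, K, Q}.
{C, E, G, Q}⁺: EG→HJ adds H, J; EGJ→BHK adds B, K → {B, C, E, G, H, J, K, Q}.
Any other superkey contains one of these as a subset, so there are no further candidate keys.

{C, H, Q}; {C, K, Q}; {C, E, G, Q}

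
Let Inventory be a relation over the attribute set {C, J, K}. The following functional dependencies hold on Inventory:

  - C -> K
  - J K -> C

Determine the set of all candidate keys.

{C, J}; {J, K}

Attribute J never appears on the right-hand side of any dependency, so J must belong to every candidate key.
{J}⁺ = {J}, which is not all of the schema, so we must add further attributes.
{C, J}⁺: C→K adds K → {C, J, K}. Minimal: {J}⁺ = {J}; {C}⁺ = {C, K} — none reach the full schema.
{J, K}⁺: JK→C adds C → {C, J, K}. Minimal: {K}⁺ = {K}; {J}⁺ = {J} — none reach the full schema.
Any other superkey contains one of these as a subset, so there are no further candidate keys.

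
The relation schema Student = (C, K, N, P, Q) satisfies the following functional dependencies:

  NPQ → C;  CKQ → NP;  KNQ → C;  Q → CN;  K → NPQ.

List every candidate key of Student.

Attribute K never appears on the right-hand side of any dependency, so K must belong to every candidate key.
{K}⁺ = {C, K, N, P, Q}, which is all of the schema, so {K} is the only candidate key.

K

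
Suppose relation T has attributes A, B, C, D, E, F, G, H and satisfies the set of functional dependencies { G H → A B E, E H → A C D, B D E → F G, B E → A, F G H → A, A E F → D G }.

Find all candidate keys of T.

{G, H}⁺: GH→ABE adds A, B, E; EH→ACD adds C, D; BDE→FG adds F → {A, B, C, D, E, F, G, H}. Minimal: {H}⁺ = {H}; {G}⁺ = {G} — none reach the full schema.
{B, E, H}⁺: EH→ACD adds A, C, D; BDE→FG adds F, G → {A, B, C, D, E, F, G, H}. Minimal: {E, H}⁺ = {A, C, D, E, H}; {B, H}⁺ = {B, H}; {B, E}⁺ = {A, B, E} — none reach the full schema.
{E, F, H}⁺: EH→ACD adds A, C, D; AEF→DG adds G; GH→ABE adds B → {A, B, C, D, E, F, G, H}. Minimal: {F, H}⁺ = {F, H}; {E, H}⁺ = {A, C, D, E, H}; {E, F}⁺ = {E, F} — none reach the full schema.

GH, BEH, EFH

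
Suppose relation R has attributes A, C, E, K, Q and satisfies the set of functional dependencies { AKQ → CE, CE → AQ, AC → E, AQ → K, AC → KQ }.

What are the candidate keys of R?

{A, C}⁺: AC→E adds E; AC→KQ adds K, Q → {A, C, E, K, Q}. Minimal: {C}⁺ = {C}; {A}⁺ = {A} — none reach the full schema.
{A, Q}⁺: AQ→K adds K; AKQ→CE adds C, E → {A, C, E, K, Q}. Minimal: {Q}⁺ = {Q}; {A}⁺ = {A} — none reach the full schema.
{C, E}⁺: CE→AQ adds A, Q; AQ→K adds K → {A, C, E, K, Q}. Minimal: {E}⁺ = {E}; {C}⁺ = {C} — none reach the full schema.

AC, AQ, CE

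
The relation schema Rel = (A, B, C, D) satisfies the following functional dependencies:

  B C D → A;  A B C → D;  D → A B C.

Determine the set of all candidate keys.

{D}⁺: D→ABC adds A, B, C → {A, B, C, D}.
{A, B, C}⁺: ABC→D adds D → {A, B, C, D}. Minimal: {B, C}⁺ = {B, C}; {A, C}⁺ = {A, C}; {A, B}⁺ = {A, B} — none reach the full schema.

D, ABC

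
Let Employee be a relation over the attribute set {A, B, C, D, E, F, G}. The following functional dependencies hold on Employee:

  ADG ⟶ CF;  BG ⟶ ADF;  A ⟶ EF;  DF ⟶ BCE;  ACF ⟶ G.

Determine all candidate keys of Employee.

{A, D}⁺: A→EF adds E, F; DF→BCE adds B, C; ACF→G adds G → {A, B, C, D, E, F, G}. Minimal: {D}⁺ = {D}; {A}⁺ = {A, E, F} — none reach the full schema.
{B, G}⁺: BG→ADF adds A, D, F; A→EF adds E; DF→BCE adds C → {A, B, C, D, E, F, G}. Minimal: {G}⁺ = {G}; {B}⁺ = {B} — none reach the full schema.
{A, B, C}⁺: A→EF adds E, F; ACF→G adds G; BG→ADF adds D → {A, B, C, D, E, F, G}. Minimal: {B, C}⁺ = {B, C}; {A, C}⁺ = {A, C, E, F, G}; {A, B}⁺ = {A, B, E, F} — none reach the full schema.
{D, F, G}⁺: DF→BCE adds B, C, E; BG→ADF adds A → {A, B, C, D, E, F, G}. Minimal: {F, G}⁺ = {F, G}; {D, G}⁺ = {D, G}; {D, F}⁺ = {B, C, D, E, F} — none reach the full schema.
Any other superkey contains one of these as a subset, so there are no further candidate keys.

{A, D}, {B, G}, {A, B, C}, {D, F, G}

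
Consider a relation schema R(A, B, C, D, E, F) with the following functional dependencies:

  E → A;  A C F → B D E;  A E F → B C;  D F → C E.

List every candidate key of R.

Attribute F never appears on the right-hand side of any dependency, so F must belong to every candidate key.
{F}⁺ = {F}, which is not all of the schema, so we must add further attributes.
{D, F}⁺: DF→CE adds C, E; E→A adds A; ACF→BDE adds B → {A, B, C, D, E, F}. Minimal: {F}⁺ = {F}; {D}⁺ = {D} — none reach the full schema.
{E, F}⁺: E→A adds A; AEF→BC adds B, C; ACF→BDE adds D → {A, B, C, D, E, F}. Minimal: {F}⁺ = {F}; {E}⁺ = {A, E} — none reach the full schema.
{A, C, F}⁺: ACF→BDE adds B, D, E → {A, B, C, D, E, F}. Minimal: {C, F}⁺ = {C, F}; {A, F}⁺ = {A, F}; {A, C}⁺ = {A, C} — none reach the full schema.

(D, F), (E, F), (A, C, F)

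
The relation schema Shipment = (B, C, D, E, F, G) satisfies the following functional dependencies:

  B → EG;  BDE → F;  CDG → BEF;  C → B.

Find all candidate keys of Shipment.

Attributes C, D never appear on any right-hand side, so every candidate key must contain {C, D}.
{C, D}⁺ = {B, C, D, E, F, G}, which is all of the schema, so {C, D} is the only candidate key.

{C, D}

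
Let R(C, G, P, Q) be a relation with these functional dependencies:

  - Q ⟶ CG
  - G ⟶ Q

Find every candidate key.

GP, PQ

{G, P}⁺: G→Q adds Q; Q→CG adds C → {C, G, P, Q}. Minimal: {P}⁺ = {P}; {G}⁺ = {C, G, Q} — none reach the full schema.
{P, Q}⁺: Q→CG adds C, G → {C, G, P, Q}. Minimal: {Q}⁺ = {C, G, Q}; {P}⁺ = {P} — none reach the full schema.
Any other superkey contains one of these as a subset, so there are no further candidate keys.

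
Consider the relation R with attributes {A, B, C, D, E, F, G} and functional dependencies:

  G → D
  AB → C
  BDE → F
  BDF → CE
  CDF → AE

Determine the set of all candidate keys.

(B, E, G); (B, F, G)

{B, E, G}⁺: G→D adds D; BDE→F adds F; BDF→CE adds C; CDF→AE adds A → {A, B, C, D, E, F, G}. Minimal: {E, G}⁺ = {D, E, G}; {B, G}⁺ = {B, D, G}; {B, E}⁺ = {B, E} — none reach the full schema.
{B, F, G}⁺: G→D adds D; BDF→CE adds C, E; CDF→AE adds A → {A, B, C, D, E, F, G}. Minimal: {F, G}⁺ = {D, F, G}; {B, G}⁺ = {B, D, G}; {B, F}⁺ = {B, F} — none reach the full schema.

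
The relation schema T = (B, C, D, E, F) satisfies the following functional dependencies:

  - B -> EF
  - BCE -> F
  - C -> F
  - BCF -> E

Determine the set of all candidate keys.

Attributes B, C, D never appear on any right-hand side, so every candidate key must contain {B, C, D}.
{B, C, D}⁺ = {B, C, D, E, F}, which is all of the schema, so {B, C, D} is the only candidate key.

{B, C, D}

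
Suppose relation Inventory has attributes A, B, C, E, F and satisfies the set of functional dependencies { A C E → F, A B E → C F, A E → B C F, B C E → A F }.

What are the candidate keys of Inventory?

{A, E}, {B, C, E}

Attribute E never appears on the right-hand side of any dependency, so E must belong to every candidate key.
{E}⁺ = {E}, which is not all of the schema, so we must add further attributes.
{A, E}⁺: AE→BCF adds B, C, F → {A, B, C, E, F}.
{B, C, E}⁺: BCE→AF adds A, F → {A, B, C, E, F}.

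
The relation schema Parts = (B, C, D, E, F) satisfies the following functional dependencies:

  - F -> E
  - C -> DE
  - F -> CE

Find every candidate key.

{B, F}

Attributes B, F never appear on any right-hand side, so every candidate key must contain {B, F}.
{B, F}⁺ = {B, C, D, E, F}, which is all of the schema, so {B, F} is the only candidate key.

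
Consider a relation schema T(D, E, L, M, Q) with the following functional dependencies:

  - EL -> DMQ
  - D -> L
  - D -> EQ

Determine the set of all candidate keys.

{D}⁺: D→L adds L; D→EQ adds E, Q; EL→DMQ adds M → {D, E, L, M, Q}.
{E, L}⁺: EL→DMQ adds D, M, Q → {D, E, L, M, Q}. Minimal: {L}⁺ = {L}; {E}⁺ = {E} — none reach the full schema.

D, EL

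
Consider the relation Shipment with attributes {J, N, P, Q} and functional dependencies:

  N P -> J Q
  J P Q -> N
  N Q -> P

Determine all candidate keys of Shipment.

{N, P}, {N, Q}, {J, P, Q}

{N, P}⁺: NP→JQ adds J, Q → {J, N, P, Q}. Minimal: {P}⁺ = {P}; {N}⁺ = {N} — none reach the full schema.
{N, Q}⁺: NQ→P adds P; NP→JQ adds J → {J, N, P, Q}. Minimal: {Q}⁺ = {Q}; {N}⁺ = {N} — none reach the full schema.
{J, P, Q}⁺: JPQ→N adds N → {J, N, P, Q}. Minimal: {P, Q}⁺ = {P, Q}; {J, Q}⁺ = {J, Q}; {J, P}⁺ = {J, P} — none reach the full schema.
Any other superkey contains one of these as a subset, so there are no further candidate keys.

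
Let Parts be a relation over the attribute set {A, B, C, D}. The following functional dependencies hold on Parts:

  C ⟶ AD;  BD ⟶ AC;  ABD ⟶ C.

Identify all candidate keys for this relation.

Attribute B never appears on the right-hand side of any dependency, so B must belong to every candidate key.
{B}⁺ = {B}, which is not all of the schema, so we must add further attributes.
{B, C}⁺: C→AD adds A, D → {A, B, C, D}. Minimal: {C}⁺ = {A, C, D}; {B}⁺ = {B} — none reach the full schema.
{B, D}⁺: BD→AC adds A, C → {A, B, C, D}. Minimal: {D}⁺ = {D}; {B}⁺ = {B} — none reach the full schema.

(B, C), (B, D)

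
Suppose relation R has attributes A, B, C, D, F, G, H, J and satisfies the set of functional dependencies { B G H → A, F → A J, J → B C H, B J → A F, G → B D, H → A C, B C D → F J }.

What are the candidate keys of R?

Attribute G never appears on the right-hand side of any dependency, so G must belong to every candidate key.
{G}⁺ = {B, D, G}, which is not all of the schema, so we must add further attributes.
{C, G}⁺: G→BD adds B, D; BCD→FJ adds F, J; F→AJ adds A; J→BCH adds H → {A, B, C, D, F, G, H, J}.
{F, G}⁺: F→AJ adds A, J; J→BCH adds B, C, H; G→BD adds D → {A, B, C, D, F, G, H, J}.
{G, H}⁺: G→BD adds B, D; H→AC adds A, C; BCD→FJ adds F, J → {A, B, C, D, F, G, H, J}.
{G, J}⁺: J→BCH adds B, C, H; BJ→AF adds A, F; G→BD adds D → {A, B, C, D, F, G, H, J}.

{C, G}; {F, G}; {G, H}; {G, J}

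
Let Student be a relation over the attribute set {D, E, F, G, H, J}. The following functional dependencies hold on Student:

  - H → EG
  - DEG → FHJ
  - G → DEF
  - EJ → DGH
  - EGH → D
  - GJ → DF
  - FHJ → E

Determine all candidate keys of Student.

(G), (H), (E, J)

{G}⁺: G→DEF adds D, E, F; DEG→FHJ adds H, J → {D, E, F, G, H, J}.
{H}⁺: H→EG adds E, G; G→DEF adds D, F; DEG→FHJ adds J → {D, E, F, G, H, J}.
{E, J}⁺: EJ→DGH adds D, G, H; GJ→DF adds F → {D, E, F, G, H, J}.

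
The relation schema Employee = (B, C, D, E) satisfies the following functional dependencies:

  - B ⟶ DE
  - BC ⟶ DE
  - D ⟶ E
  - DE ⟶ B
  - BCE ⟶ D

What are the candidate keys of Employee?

Attribute C never appears on the right-hand side of any dependency, so C must belong to every candidate key.
{C}⁺ = {C}, which is not all of the schema, so we must add further attributes.
{B, C}⁺: B→DE adds D, E → {B, C, D, E}. Minimal: {C}⁺ = {C}; {B}⁺ = {B, D, E} — none reach the full schema.
{C, D}⁺: D→E adds E; DE→B adds B → {B, C, D, E}. Minimal: {D}⁺ = {B, D, E}; {C}⁺ = {C} — none reach the full schema.
Any other superkey contains one of these as a subset, so there are no further candidate keys.

{B, C}, {C, D}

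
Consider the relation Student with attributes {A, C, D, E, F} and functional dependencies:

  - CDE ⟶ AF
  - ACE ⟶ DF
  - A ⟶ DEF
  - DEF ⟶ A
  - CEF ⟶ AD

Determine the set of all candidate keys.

Attribute C never appears on the right-hand side of any dependency, so C must belong to every candidate key.
{C}⁺ = {C}, which is not all of the schema, so we must add further attributes.
{A, C}⁺: A→DEF adds D, E, F → {A, C, D, E, F}. Minimal: {C}⁺ = {C}; {A}⁺ = {A, D, E, F} — none reach the full schema.
{C, D, E}⁺: CDE→AF adds A, F → {A, C, D, E, F}. Minimal: {D, E}⁺ = {D, E}; {C, E}⁺ = {C, E}; {C, D}⁺ = {C, D} — none reach the full schema.
{C, E, F}⁺: CEF→AD adds A, D → {A, C, D, E, F}. Minimal: {E, F}⁺ = {E, F}; {C, F}⁺ = {C, F}; {C, E}⁺ = {C, E} — none reach the full schema.
Any other superkey contains one of these as a subset, so there are no further candidate keys.

AC, CDE, CEF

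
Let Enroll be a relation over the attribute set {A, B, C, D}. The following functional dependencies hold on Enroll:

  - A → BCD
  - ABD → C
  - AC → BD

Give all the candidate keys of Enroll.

Attribute A never appears on the right-hand side of any dependency, so A must belong to every candidate key.
{A}⁺ = {A, B, C, D}, which is all of the schema, so {A} is the only candidate key.

A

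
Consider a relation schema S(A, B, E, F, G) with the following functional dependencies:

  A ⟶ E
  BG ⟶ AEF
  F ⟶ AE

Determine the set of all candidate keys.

(B, G)

Attributes B, G never appear on any right-hand side, so every candidate key must contain {B, G}.
{B, G}⁺ = {A, B, E, F, G}, which is all of the schema, so {B, G} is the only candidate key.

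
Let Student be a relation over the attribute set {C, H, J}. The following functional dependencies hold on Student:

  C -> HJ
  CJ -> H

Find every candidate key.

Attribute C never appears on the right-hand side of any dependency, so C must belong to every candidate key.
{C}⁺ = {C, H, J}, which is all of the schema, so {C} is the only candidate key.

{C}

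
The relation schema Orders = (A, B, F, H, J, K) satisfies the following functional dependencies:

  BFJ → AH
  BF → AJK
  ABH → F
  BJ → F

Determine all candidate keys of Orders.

Attribute B never appears on the right-hand side of any dependency, so B must belong to every candidate key.
{B}⁺ = {B}, which is not all of the schema, so we must add further attributes.
{B, F}⁺: BF→AJK adds A, J, K; BFJ→AH adds H → {A, B, F, H, J, K}. Minimal: {F}⁺ = {F}; {B}⁺ = {B} — none reach the full schema.
{B, J}⁺: BJ→F adds F; BFJ→AH adds A, H; BF→AJK adds K → {A, B, F, H, J, K}. Minimal: {J}⁺ = {J}; {B}⁺ = {B} — none reach the full schema.
{A, B, H}⁺: ABH→F adds F; BF→AJK adds J, K → {A, B, F, H, J, K}. Minimal: {B, H}⁺ = {B, H}; {A, H}⁺ = {A, H}; {A, B}⁺ = {A, B} — none reach the full schema.
Any other superkey contains one of these as a subset, so there are no further candidate keys.

(B, F), (B, J), (A, B, H)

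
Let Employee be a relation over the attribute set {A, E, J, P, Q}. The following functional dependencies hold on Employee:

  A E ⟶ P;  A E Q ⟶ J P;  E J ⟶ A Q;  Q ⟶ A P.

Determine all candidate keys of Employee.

Attribute E never appears on the right-hand side of any dependency, so E must belong to every candidate key.
{E}⁺ = {E}, which is not all of the schema, so we must add further attributes.
{E, J}⁺: EJ→AQ adds A, Q; Q→AP adds P → {A, E, J, P, Q}. Minimal: {J}⁺ = {J}; {E}⁺ = {E} — none reach the full schema.
{E, Q}⁺: Q→AP adds A, P; AEQ→JP adds J → {A, E, J, P, Q}. Minimal: {Q}⁺ = {A, P, Q}; {E}⁺ = {E} — none reach the full schema.

{E, J}, {E, Q}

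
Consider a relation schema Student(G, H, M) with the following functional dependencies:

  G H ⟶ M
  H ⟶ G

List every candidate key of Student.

{H}

Attribute H never appears on the right-hand side of any dependency, so H must belong to every candidate key.
{H}⁺ = {G, H, M}, which is all of the schema, so {H} is the only candidate key.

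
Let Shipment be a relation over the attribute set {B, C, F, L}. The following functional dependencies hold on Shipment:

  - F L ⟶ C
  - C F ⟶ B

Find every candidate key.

Attributes F, L never appear on any right-hand side, so every candidate key must contain {F, L}.
{F, L}⁺ = {B, C, F, L}, which is all of the schema, so {F, L} is the only candidate key.

{F, L}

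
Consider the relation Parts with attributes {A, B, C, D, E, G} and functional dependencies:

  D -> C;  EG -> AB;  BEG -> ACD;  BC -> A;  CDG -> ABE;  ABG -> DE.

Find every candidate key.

DG; EG; ABG; BCG

{D, G}⁺: D→C adds C; CDG→ABE adds A, B, E → {A, B, C, D, E, G}.
{E, G}⁺: EG→AB adds A, B; BEG→ACD adds C, D → {A, B, C, D, E, G}.
{A, B, G}⁺: ABG→DE adds D, E; D→C adds C → {A, B, C, D, E, G}.
{B, C, G}⁺: BC→A adds A; ABG→DE adds D, E → {A, B, C, D, E, G}.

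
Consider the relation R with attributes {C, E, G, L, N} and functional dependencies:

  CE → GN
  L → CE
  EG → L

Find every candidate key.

{L}⁺: L→CE adds C, E; CE→GN adds G, N → {C, E, G, L, N}.
{C, E}⁺: CE→GN adds G, N; EG→L adds L → {C, E, G, L, N}. Minimal: {E}⁺ = {E}; {C}⁺ = {C} — none reach the full schema.
{E, G}⁺: EG→L adds L; L→CE adds C; CE→GN adds N → {C, E, G, L, N}. Minimal: {G}⁺ = {G}; {E}⁺ = {E} — none reach the full schema.

(L), (C, E), (E, G)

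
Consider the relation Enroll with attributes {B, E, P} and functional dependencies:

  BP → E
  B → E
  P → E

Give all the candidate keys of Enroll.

Attributes B, P never appear on any right-hand side, so every candidate key must contain {B, P}.
{B, P}⁺ = {B, E, P}, which is all of the schema, so {B, P} is the only candidate key.

{B, P}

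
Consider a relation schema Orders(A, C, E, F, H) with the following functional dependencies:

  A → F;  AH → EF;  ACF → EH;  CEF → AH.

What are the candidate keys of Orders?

Attribute C never appears on the right-hand side of any dependency, so C must belong to every candidate key.
{C}⁺ = {C}, which is not all of the schema, so we must add further attributes.
{A, C}⁺: A→F adds F; ACF→EH adds E, H → {A, C, E, F, H}.
{C, E, F}⁺: CEF→AH adds A, H → {A, C, E, F, H}.

AC, CEF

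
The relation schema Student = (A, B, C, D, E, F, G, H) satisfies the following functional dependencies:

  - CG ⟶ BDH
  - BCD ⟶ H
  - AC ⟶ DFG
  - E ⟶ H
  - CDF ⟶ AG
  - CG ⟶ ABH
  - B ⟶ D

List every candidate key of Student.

(A, C, E), (C, E, G), (B, C, E, F), (C, D, E, F)

Attributes C, E never appear on any right-hand side, so every candidate key must contain {C, E}.
{C, E}⁺ = {C, E, H}, which is not all of the schema, so we must add further attributes.
{A, C, E}⁺: AC→DFG adds D, F, G; E→H adds H; CG→ABH adds B → {A, B, C, D, E, F, G, H}. Minimal: {C, E}⁺ = {C, E, H}; {A, E}⁺ = {A, E, H}; {A, C}⁺ = {A, B, C, D, F, G, H} — none reach the full schema.
{C, E, G}⁺: CG→BDH adds B, D, H; CG→ABH adds A; AC→DFG adds F → {A, B, C, D, E, F, G, H}. Minimal: {E, G}⁺ = {E, G, H}; {C, G}⁺ = {A, B, C, D, F, G, H}; {C, E}⁺ = {C, E, H} — none reach the full schema.
{B, C, E, F}⁺: E→H adds H; B→D adds D; CDF→AG adds A, G → {A, B, C, D, E, F, G, H}. Minimal: {C, E, F}⁺ = {C, E, F, H}; {B, E, F}⁺ = {B, D, E, F, H}; {B, C, F}⁺ = {A, B, C, D, F, G, H}; … — none reach the full schema.
{C, D, E, F}⁺: E→H adds H; CDF→AG adds A, G; CG→ABH adds B → {A, B, C, D, E, F, G, H}. Minimal: {D, E, F}⁺ = {D, E, F, H}; {C, E, F}⁺ = {C, E, F, H}; {C, D, F}⁺ = {A, B, C, D, F, G, H}; … — none reach the full schema.
Any other superkey contains one of these as a subset, so there are no further candidate keys.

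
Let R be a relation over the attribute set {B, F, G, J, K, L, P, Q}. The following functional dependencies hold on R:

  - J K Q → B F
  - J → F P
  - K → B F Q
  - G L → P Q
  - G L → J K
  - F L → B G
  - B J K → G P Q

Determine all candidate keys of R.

{F, L}; {G, L}; {J, L}; {K, L}

{F, L}⁺: FL→BG adds B, G; GL→PQ adds P, Q; GL→JK adds J, K → {B, F, G, J, K, L, P, Q}. Minimal: {L}⁺ = {L}; {F}⁺ = {F} — none reach the full schema.
{G, L}⁺: GL→PQ adds P, Q; GL→JK adds J, K; JKQ→BF adds B, F → {B, F, G, J, K, L, P, Q}. Minimal: {L}⁺ = {L}; {G}⁺ = {G} — none reach the full schema.
{J, L}⁺: J→FP adds F, P; FL→BG adds B, G; GL→PQ adds Q; GL→JK adds K → {B, F, G, J, K, L, P, Q}. Minimal: {L}⁺ = {L}; {J}⁺ = {F, J, P} — none reach the full schema.
{K, L}⁺: K→BFQ adds B, F, Q; FL→BG adds G; GL→PQ adds P; GL→JK adds J → {B, F, G, J, K, L, P, Q}. Minimal: {L}⁺ = {L}; {K}⁺ = {B, F, K, Q} — none reach the full schema.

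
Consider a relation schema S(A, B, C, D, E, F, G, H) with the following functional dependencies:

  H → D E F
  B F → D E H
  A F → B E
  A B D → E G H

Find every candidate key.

(A, C, F); (A, C, H); (A, B, C, D)

{A, C, F}⁺: AF→BE adds B, E; BF→DEH adds D, H; ABD→EGH adds G → {A, B, C, D, E, F, G, H}.
{A, C, H}⁺: H→DEF adds D, E, F; AF→BE adds B; ABD→EGH adds G → {A, B, C, D, E, F, G, H}.
{A, B, C, D}⁺: ABD→EGH adds E, G, H; H→DEF adds F → {A, B, C, D, E, F, G, H}.
Any other superkey contains one of these as a subset, so there are no further candidate keys.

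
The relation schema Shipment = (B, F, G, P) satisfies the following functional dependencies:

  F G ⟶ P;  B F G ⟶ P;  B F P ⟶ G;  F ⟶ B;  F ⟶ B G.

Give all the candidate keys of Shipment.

{F}

{F}⁺: F→B adds B; F→BG adds G; FG→P adds P → {B, F, G, P}.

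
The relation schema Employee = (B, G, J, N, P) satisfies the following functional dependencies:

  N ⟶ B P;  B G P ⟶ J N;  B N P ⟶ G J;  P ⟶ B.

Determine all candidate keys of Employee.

{N}; {G, P}

{N}⁺: N→BP adds B, P; BNP→GJ adds G, J → {B, G, J, N, P}.
{G, P}⁺: P→B adds B; BGP→JN adds J, N → {B, G, J, N, P}. Minimal: {P}⁺ = {B, P}; {G}⁺ = {G} — none reach the full schema.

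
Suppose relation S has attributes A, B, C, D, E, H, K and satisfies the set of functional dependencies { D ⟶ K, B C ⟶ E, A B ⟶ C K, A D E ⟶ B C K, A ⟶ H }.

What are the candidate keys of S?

Attributes A, D never appear on any right-hand side, so every candidate key must contain {A, D}.
{A, D}⁺ = {A, D, H, K}, which is not all of the schema, so we must add further attributes.
{A, B, D}⁺: D→K adds K; AB→CK adds C; A→H adds H; BC→E adds E → {A, B, C, D, E, H, K}.
{A, D, E}⁺: D→K adds K; ADE→BCK adds B, C; A→H adds H → {A, B, C, D, E, H, K}.
Any other superkey contains one of these as a subset, so there are no further candidate keys.

ABD; ADE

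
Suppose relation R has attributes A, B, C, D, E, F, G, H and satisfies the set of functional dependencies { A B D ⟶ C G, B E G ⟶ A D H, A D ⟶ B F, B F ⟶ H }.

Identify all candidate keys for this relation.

Attribute E never appears on the right-hand side of any dependency, so E must belong to every candidate key.
{E}⁺ = {E}, which is not all of the schema, so we must add further attributes.
{A, D, E}⁺: AD→BF adds B, F; BF→H adds H; ABD→CG adds C, G → {A, B, C, D, E, F, G, H}. Minimal: {D, E}⁺ = {D, E}; {A, E}⁺ = {A, E}; {A, D}⁺ = {A, B, C, D, F, G, H} — none reach the full schema.
{B, E, G}⁺: BEG→ADH adds A, D, H; AD→BF adds F; ABD→CG adds C → {A, B, C, D, E, F, G, H}. Minimal: {E, G}⁺ = {E, G}; {B, G}⁺ = {B, G}; {B, E}⁺ = {B, E} — none reach the full schema.

(A, D, E), (B, E, G)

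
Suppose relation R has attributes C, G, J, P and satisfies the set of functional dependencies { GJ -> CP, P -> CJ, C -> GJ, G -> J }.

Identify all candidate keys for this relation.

{C}⁺: C→GJ adds G, J; GJ→CP adds P → {C, G, J, P}.
{G}⁺: G→J adds J; GJ→CP adds C, P → {C, G, J, P}.
{P}⁺: P→CJ adds C, J; C→GJ adds G → {C, G, J, P}.

(C), (G), (P)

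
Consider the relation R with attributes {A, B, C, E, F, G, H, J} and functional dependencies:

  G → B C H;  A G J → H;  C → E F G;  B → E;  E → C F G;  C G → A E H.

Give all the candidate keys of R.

BJ, CJ, EJ, GJ

{B, J}⁺: B→E adds E; E→CFG adds C, F, G; CG→AEH adds A, H → {A, B, C, E, F, G, H, J}. Minimal: {J}⁺ = {J}; {B}⁺ = {A, B, C, E, F, G, H} — none reach the full schema.
{C, J}⁺: C→EFG adds E, F, G; CG→AEH adds A, H; G→BCH adds B → {A, B, C, E, F, G, H, J}. Minimal: {J}⁺ = {J}; {C}⁺ = {A, B, C, E, F, G, H} — none reach the full schema.
{E, J}⁺: E→CFG adds C, F, G; CG→AEH adds A, H; G→BCH adds B → {A, B, C, E, F, G, H, J}. Minimal: {J}⁺ = {J}; {E}⁺ = {A, B, C, E, F, G, H} — none reach the full schema.
{G, J}⁺: G→BCH adds B, C, H; C→EFG adds E, F; CG→AEH adds A → {A, B, C, E, F, G, H, J}. Minimal: {J}⁺ = {J}; {G}⁺ = {A, B, C, E, F, G, H} — none reach the full schema.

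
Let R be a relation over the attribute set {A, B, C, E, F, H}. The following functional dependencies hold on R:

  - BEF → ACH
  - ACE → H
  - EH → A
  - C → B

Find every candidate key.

Attributes E, F never appear on any right-hand side, so every candidate key must contain {E, F}.
{E, F}⁺ = {E, F}, which is not all of the schema, so we must add further attributes.
{B, E, F}⁺: BEF→ACH adds A, C, H → {A, B, C, E, F, H}. Minimal: {E, F}⁺ = {E, F}; {B, F}⁺ = {B, F}; {B, E}⁺ = {B, E} — none reach the full schema.
{C, E, F}⁺: C→B adds B; BEF→ACH adds A, H → {A, B, C, E, F, H}. Minimal: {E, F}⁺ = {E, F}; {C, F}⁺ = {B, C, F}; {C, E}⁺ = {B, C, E} — none reach the full schema.

{B, E, F}, {C, E, F}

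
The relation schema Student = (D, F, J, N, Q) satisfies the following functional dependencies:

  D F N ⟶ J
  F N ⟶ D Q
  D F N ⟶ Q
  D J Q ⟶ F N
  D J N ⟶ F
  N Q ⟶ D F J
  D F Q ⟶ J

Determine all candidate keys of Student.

FN, NQ, DFQ, DJN, DJQ

{F, N}⁺: FN→DQ adds D, Q; NQ→DFJ adds J → {D, F, J, N, Q}.
{N, Q}⁺: NQ→DFJ adds D, F, J → {D, F, J, N, Q}.
{D, F, Q}⁺: DFQ→J adds J; DJQ→FN adds N → {D, F, J, N, Q}.
{D, J, N}⁺: DJN→F adds F; FN→DQ adds Q → {D, F, J, N, Q}.
{D, J, Q}⁺: DJQ→FN adds F, N → {D, F, J, N, Q}.
Any other superkey contains one of these as a subset, so there are no further candidate keys.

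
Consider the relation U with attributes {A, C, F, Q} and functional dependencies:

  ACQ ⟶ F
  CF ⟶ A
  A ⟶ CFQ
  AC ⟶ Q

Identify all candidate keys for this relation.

{A}, {C, F}

{A}⁺: A→CFQ adds C, F, Q → {A, C, F, Q}.
{C, F}⁺: CF→A adds A; A→CFQ adds Q → {A, C, F, Q}. Minimal: {F}⁺ = {F}; {C}⁺ = {C} — none reach the full schema.
Any other superkey contains one of these as a subset, so there are no further candidate keys.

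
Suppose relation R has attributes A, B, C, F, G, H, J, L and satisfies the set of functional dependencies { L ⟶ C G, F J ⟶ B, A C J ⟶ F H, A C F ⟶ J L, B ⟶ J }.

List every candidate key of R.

ABC; ABL; ACF; ACJ; AFL; AJL

Attribute A never appears on the right-hand side of any dependency, so A must belong to every candidate key.
{A}⁺ = {A}, which is not all of the schema, so we must add further attributes.
{A, B, C}⁺: B→J adds J; ACJ→FH adds F, H; ACF→JL adds L; L→CG adds G → {A, B, C, F, G, H, J, L}. Minimal: {B, C}⁺ = {B, C, J}; {A, C}⁺ = {A, C}; {A, B}⁺ = {A, B, J} — none reach the full schema.
{A, B, L}⁺: L→CG adds C, G; B→J adds J; ACJ→FH adds F, H → {A, B, C, F, G, H, J, L}. Minimal: {B, L}⁺ = {B, C, G, J, L}; {A, L}⁺ = {A, C, G, L}; {A, B}⁺ = {A, B, J} — none reach the full schema.
{A, C, F}⁺: ACF→JL adds J, L; L→CG adds G; FJ→B adds B; ACJ→FH adds H → {A, B, C, F, G, H, J, L}. Minimal: {C, F}⁺ = {C, F}; {A, F}⁺ = {A, F}; {A, C}⁺ = {A, C} — none reach the full schema.
{A, C, J}⁺: ACJ→FH adds F, H; ACF→JL adds L; L→CG adds G; FJ→B adds B → {A, B, C, F, G, H, J, L}. Minimal: {C, J}⁺ = {C, J}; {A, J}⁺ = {A, J}; {A, C}⁺ = {A, C} — none reach the full schema.
{A, F, L}⁺: L→CG adds C, G; ACF→JL adds J; FJ→B adds B; ACJ→FH adds H → {A, B, C, F, G, H, J, L}. Minimal: {F, L}⁺ = {C, F, G, L}; {A, L}⁺ = {A, C, G, L}; {A, F}⁺ = {A, F} — none reach the full schema.
{A, J, L}⁺: L→CG adds C, G; ACJ→FH adds F, H; FJ→B adds B → {A, B, C, F, G, H, J, L}. Minimal: {J, L}⁺ = {C, G, J, L}; {A, L}⁺ = {A, C, G, L}; {A, J}⁺ = {A, J} — none reach the full schema.
Any other superkey contains one of these as a subset, so there are no further candidate keys.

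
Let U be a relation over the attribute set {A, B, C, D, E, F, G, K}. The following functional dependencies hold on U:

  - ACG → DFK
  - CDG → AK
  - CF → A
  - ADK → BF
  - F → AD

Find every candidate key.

Attributes C, E, G never appear on any right-hand side, so every candidate key must contain {C, E, G}.
{C, E, G}⁺ = {C, E, G}, which is not all of the schema, so we must add further attributes.
{A, C, E, G}⁺: ACG→DFK adds D, F, K; ADK→BF adds B → {A, B, C, D, E, F, G, K}. Minimal: {C, E, G}⁺ = {C, E, G}; {A, E, G}⁺ = {A, E, G}; {A, C, G}⁺ = {A, B, C, D, F, G, K}; … — none reach the full schema.
{C, D, E, G}⁺: CDG→AK adds A, K; ADK→BF adds B, F → {A, B, C, D, E, F, G, K}. Minimal: {D, E, G}⁺ = {D, E, G}; {C, E, G}⁺ = {C, E, G}; {C, D, G}⁺ = {A, B, C, D, F, G, K}; … — none reach the full schema.
{C, E, F, G}⁺: CF→A adds A; F→AD adds D; ACG→DFK adds K; ADK→BF adds B → {A, B, C, D, E, F, G, K}. Minimal: {E, F, G}⁺ = {A, D, E, F, G}; {C, F, G}⁺ = {A, B, C, D, F, G, K}; {C, E, G}⁺ = {C, E, G}; … — none reach the full schema.

ACEG, CDEG, CEFG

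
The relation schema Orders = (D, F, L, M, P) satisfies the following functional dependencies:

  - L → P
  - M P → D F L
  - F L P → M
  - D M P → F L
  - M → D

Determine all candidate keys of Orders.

{F, L}; {L, M}; {M, P}

{F, L}⁺: L→P adds P; FLP→M adds M; M→D adds D → {D, F, L, M, P}.
{L, M}⁺: L→P adds P; MP→DFL adds D, F → {D, F, L, M, P}.
{M, P}⁺: MP→DFL adds D, F, L → {D, F, L, M, P}.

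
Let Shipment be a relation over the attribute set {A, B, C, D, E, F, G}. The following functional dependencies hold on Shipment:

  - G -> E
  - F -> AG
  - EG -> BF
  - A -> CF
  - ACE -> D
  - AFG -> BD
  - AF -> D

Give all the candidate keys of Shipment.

{A}⁺: A→CF adds C, F; AF→D adds D; F→AG adds G; AFG→BD adds B; G→E adds E → {A, B, C, D, E, F, G}.
{F}⁺: F→AG adds A, G; A→CF adds C; AFG→BD adds B, D; G→E adds E → {A, B, C, D, E, F, G}.
{G}⁺: G→E adds E; EG→BF adds B, F; F→AG adds A; A→CF adds C; ACE→D adds D → {A, B, C, D, E, F, G}.

(A), (F), (G)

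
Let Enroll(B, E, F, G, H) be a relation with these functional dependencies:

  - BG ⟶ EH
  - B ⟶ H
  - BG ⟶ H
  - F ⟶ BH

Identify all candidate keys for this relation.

Attributes F, G never appear on any right-hand side, so every candidate key must contain {F, G}.
{F, G}⁺ = {B, E, F, G, H}, which is all of the schema, so {F, G} is the only candidate key.

{F, G}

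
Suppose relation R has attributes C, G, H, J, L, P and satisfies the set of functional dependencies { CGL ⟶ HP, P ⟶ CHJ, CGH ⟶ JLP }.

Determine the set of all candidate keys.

{G, P}, {C, G, H}, {C, G, L}

{G, P}⁺: P→CHJ adds C, H, J; CGH→JLP adds L → {C, G, H, J, L, P}. Minimal: {P}⁺ = {C, H, J, P}; {G}⁺ = {G} — none reach the full schema.
{C, G, H}⁺: CGH→JLP adds J, L, P → {C, G, H, J, L, P}. Minimal: {G, H}⁺ = {G, H}; {C, H}⁺ = {C, H}; {C, G}⁺ = {C, G} — none reach the full schema.
{C, G, L}⁺: CGL→HP adds H, P; P→CHJ adds J → {C, G, H, J, L, P}. Minimal: {G, L}⁺ = {G, L}; {C, L}⁺ = {C, L}; {C, G}⁺ = {C, G} — none reach the full schema.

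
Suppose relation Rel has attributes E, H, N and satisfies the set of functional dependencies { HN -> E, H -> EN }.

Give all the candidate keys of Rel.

Attribute H never appears on the right-hand side of any dependency, so H must belong to every candidate key.
{H}⁺ = {E, H, N}, which is all of the schema, so {H} is the only candidate key.

{H}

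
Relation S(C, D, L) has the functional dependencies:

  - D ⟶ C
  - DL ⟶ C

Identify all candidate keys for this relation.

(D, L)

Attributes D, L never appear on any right-hand side, so every candidate key must contain {D, L}.
{D, L}⁺ = {C, D, L}, which is all of the schema, so {D, L} is the only candidate key.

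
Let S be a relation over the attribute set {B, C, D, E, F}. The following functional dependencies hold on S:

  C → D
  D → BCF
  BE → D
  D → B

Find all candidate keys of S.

Attribute E never appears on the right-hand side of any dependency, so E must belong to every candidate key.
{E}⁺ = {E}, which is not all of the schema, so we must add further attributes.
{B, E}⁺: BE→D adds D; D→BCF adds C, F → {B, C, D, E, F}. Minimal: {E}⁺ = {E}; {B}⁺ = {B} — none reach the full schema.
{C, E}⁺: C→D adds D; D→BCF adds B, F → {B, C, D, E, F}. Minimal: {E}⁺ = {E}; {C}⁺ = {B, C, D, F} — none reach the full schema.
{D, E}⁺: D→BCF adds B, C, F → {B, C, D, E, F}. Minimal: {E}⁺ = {E}; {D}⁺ = {B, C, D, F} — none reach the full schema.
Any other superkey contains one of these as a subset, so there are no further candidate keys.

(B, E), (C, E), (D, E)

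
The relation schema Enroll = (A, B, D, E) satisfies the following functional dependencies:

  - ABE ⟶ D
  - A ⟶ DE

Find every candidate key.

{A, B}

{A, B}⁺: A→DE adds D, E → {A, B, D, E}.
No other minimal superkey exists.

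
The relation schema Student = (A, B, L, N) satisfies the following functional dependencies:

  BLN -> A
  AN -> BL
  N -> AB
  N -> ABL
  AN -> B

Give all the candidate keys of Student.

(N)

Attribute N never appears on the right-hand side of any dependency, so N must belong to every candidate key.
{N}⁺ = {A, B, L, N}, which is all of the schema, so {N} is the only candidate key.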